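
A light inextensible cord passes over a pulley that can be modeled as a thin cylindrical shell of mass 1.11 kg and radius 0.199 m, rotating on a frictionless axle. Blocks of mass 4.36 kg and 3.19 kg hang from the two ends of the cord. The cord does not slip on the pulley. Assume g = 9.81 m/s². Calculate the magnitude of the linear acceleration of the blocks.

a ≈ 1.33 m/s²

I = MR² = (1.11)(0.199)² = 0.04396 kg·m².
Heavier block: m₁g − T₁ = m₁a. Lighter block: T₂ − m₂g = m₂a.
Pulley: (T₁ − T₂)R = Iα = I(a/R), so T₁ − T₂ = (I/R²)a = 1·M_p a = 1.110·a.
Adding the three: (m₁ − m₂)g = (m₁ + m₂ + 1.110)a, so a = (4.36 − 3.19)(9.81)/(4.36 + 3.19 + 1.110) = 1.325 m/s².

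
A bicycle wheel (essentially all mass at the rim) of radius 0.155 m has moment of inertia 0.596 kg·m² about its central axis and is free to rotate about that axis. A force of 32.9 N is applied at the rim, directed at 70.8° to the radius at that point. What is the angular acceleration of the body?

Only the tangential component produces torque: τ = F R sinθ = (32.9)(0.155) sin 70.8° = 4.816 N·m.
Newton's second law for rotation, τ = Iα, gives α = τ/I = 4.816/0.5960 = 8.080 rad/s².

α ≈ 8.08 rad/s²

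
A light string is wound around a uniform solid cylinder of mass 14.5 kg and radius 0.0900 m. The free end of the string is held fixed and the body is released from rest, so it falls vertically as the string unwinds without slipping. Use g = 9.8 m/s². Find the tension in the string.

T ≈ 47.4 N

Translation: Mg − T = Ma. Rotation about the center: TR = Iα with I = ½MR².
With a = αR: T = (I/R²)a = (1/2)M a, so Mg = (1 + 0.5000)Ma.
a = g/(1 + 0.5000) = 9.8/1.500 = 6.533 m/s².
T = 0.5000·M·a = (0.5000)(14.5)(6.533) = 47.37 N.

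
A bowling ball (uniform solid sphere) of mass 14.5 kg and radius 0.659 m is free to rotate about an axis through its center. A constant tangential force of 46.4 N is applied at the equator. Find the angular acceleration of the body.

α ≈ 12.1 rad/s²

I = (2/5)MR² = (2/5)(14.5)(0.659)² = 2.519 kg·m².
τ = F R = (46.4)(0.659) = 30.58 N·m.
Newton's second law for rotation, τ = Iα, gives α = τ/I = 30.58/2.519 = 12.14 rad/s².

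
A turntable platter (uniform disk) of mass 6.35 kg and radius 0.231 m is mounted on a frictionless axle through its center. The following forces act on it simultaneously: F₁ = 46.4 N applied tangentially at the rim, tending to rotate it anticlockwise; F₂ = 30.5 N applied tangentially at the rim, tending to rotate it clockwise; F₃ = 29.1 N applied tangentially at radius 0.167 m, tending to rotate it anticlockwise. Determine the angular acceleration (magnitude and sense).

I = ½MR² = (1/2)(6.35)(0.231)² = 0.1694 kg·m².
Taking anticlockwise as positive: τ₁ = +(46.4)(0.231) = +10.72 N·m; τ₂ = −(30.5)(0.231) = −7.046 N·m; τ₃ = +(29.1)(0.167) = +4.860 N·m.
Net torque τ = 8.533 N·m.
α = τ/I = 8.533/0.1694 = 50.36 rad/s².

α ≈ 50.4 rad/s², anticlockwise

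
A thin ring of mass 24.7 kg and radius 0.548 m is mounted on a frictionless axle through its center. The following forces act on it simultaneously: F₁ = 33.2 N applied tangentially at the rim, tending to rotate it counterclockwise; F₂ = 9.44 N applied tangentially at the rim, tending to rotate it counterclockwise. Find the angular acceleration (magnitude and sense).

α ≈ 3.15 rad/s², counterclockwise

I = MR² = (24.7)(0.548)² = 7.418 kg·m².
Taking counterclockwise as positive: τ₁ = +(33.2)(0.548) = +18.19 N·m; τ₂ = +(9.44)(0.548) = +5.173 N·m.
Net torque τ = 23.37 N·m.
α = τ/I = 23.37/7.418 = 3.150 rad/s².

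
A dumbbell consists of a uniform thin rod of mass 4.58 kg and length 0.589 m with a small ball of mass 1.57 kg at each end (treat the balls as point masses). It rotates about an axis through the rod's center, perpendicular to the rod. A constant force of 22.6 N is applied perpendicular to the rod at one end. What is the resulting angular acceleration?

α ≈ 16.4 rad/s²

I_rod = (1/12)ML² = (1/12)(4.58)(0.589)² = 0.1324 kg·m².
I_balls = 2·m·(L/2)² = 2(1.57)(0.2945)² = 0.2723 kg·m².
Total I = 0.4047 kg·m².
τ = F·(L/2) = (22.6)(0.294) = 6.656 N·m.
α = τ/I = 6.656/0.4047 = 16.44 rad/s².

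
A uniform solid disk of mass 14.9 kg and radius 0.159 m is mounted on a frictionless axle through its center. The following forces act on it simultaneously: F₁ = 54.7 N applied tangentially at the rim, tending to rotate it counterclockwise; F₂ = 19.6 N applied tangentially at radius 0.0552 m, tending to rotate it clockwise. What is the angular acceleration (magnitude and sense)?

α ≈ 40.4 rad/s², counterclockwise

I = ½MR² = (1/2)(14.9)(0.159)² = 0.1883 kg·m².
Taking counterclockwise as positive: τ₁ = +(54.7)(0.159) = +8.697 N·m; τ₂ = −(19.6)(0.0552) = −1.082 N·m.
Net torque τ = 7.615 N·m.
α = τ/I = 7.615/0.1883 = 40.43 rad/s².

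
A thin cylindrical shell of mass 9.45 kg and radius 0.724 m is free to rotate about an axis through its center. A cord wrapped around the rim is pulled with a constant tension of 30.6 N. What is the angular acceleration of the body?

α ≈ 4.47 rad/s²

I = MR² = (9.45)(0.724)² = 4.953 kg·m².
τ = F R = (30.6)(0.724) = 22.15 N·m.
From τ = Iα: α = 22.15/4.953 = 4.473 rad/s².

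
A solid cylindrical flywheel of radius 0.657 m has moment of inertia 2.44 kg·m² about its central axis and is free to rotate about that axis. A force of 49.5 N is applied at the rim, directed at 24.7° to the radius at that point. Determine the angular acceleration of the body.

α ≈ 5.57 rad/s²

Only the tangential component produces torque: τ = F R sinθ = (49.5)(0.657) sin 24.7° = 13.59 N·m.
From τ = Iα: α = 13.59/2.440 = 5.570 rad/s².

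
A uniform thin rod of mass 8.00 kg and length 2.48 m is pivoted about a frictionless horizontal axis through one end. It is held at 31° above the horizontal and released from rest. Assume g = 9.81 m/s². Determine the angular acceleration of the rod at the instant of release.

α ≈ 5.09 rad/s²

About the pivot, I = (1/3)ML² = (1/3)(8.00)(2.48)² = 16.40 kg·m².
The weight acts at the center, a distance L/2 = 1.240 m from the pivot; τ = Mg(L/2) cos 31° = 83.42 N·m.
α = τ/I = 83.42/16.40 = 5.086 rad/s².
(Equivalently α = (3g/(2L)) cos 31° = 5.086 rad/s².)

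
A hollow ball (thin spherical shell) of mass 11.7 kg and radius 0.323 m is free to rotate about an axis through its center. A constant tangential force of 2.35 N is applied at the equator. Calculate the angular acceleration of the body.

I = (2/3)MR² = (2/3)(11.7)(0.323)² = 0.8138 kg·m².
τ = F R = (2.35)(0.323) = 0.7591 N·m.
Newton's second law for rotation, τ = Iα, gives α = τ/I = 0.7591/0.8138 = 0.9328 rad/s².

α ≈ 0.933 rad/s²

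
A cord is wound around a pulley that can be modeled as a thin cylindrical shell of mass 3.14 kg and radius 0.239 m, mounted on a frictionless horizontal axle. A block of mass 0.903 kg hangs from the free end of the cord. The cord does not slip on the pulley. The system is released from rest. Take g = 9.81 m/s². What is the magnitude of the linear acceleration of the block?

a ≈ 2.19 m/s²

I = MR² = (3.14)(0.239)² = 0.1794 kg·m².
Block: mg − T = ma. Pulley: TR = Iα. No-slip: a = αR, so T = (I/R²)a = 3.140·a.
Then mg = (m + 3.140)a, so a = (0.903)(9.81)/(0.903 + 3.140) = 2.191 m/s².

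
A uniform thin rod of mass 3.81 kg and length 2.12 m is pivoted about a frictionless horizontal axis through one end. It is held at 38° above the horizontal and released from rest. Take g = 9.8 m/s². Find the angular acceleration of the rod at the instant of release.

α ≈ 5.46 rad/s²

About the pivot, I = (1/3)ML² = (1/3)(3.81)(2.12)² = 5.708 kg·m².
The weight acts at the center, a distance L/2 = 1.060 m from the pivot; τ = Mg(L/2) cos 38° = 31.19 N·m.
α = τ/I = 31.19/5.708 = 5.464 rad/s².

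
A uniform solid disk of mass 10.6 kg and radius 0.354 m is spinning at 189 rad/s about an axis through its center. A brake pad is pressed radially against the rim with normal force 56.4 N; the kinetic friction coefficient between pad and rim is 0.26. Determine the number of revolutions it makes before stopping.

I = ½MR² = (1/2)(10.6)(0.354)² = 0.6642 kg·m².
Friction force f = μN = (0.26)(56.4) = 14.66 N at the rim; torque magnitude τ = fR = 5.191 N·m, opposing ω.
|α| = τ/I = 5.191/0.6642 = 7.816 rad/s² (deceleration).
ω² = ω₀² − 2|α|θ with ω = 0 ⇒ θ = ω₀²/(2|α|) = 2285 rad = 363.7 rev.

≈ 364 revolutions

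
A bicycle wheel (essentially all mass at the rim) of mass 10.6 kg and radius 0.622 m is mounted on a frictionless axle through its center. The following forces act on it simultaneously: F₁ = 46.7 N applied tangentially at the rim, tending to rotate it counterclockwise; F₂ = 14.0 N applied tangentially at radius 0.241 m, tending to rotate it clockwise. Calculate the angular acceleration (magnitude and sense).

I = MR² = (10.6)(0.622)² = 4.101 kg·m².
Taking counterclockwise as positive: τ₁ = +(46.7)(0.622) = +29.05 N·m; τ₂ = −(14.0)(0.241) = −3.374 N·m.
Net torque τ = 25.67 N·m.
α = τ/I = 25.67/4.101 = 6.260 rad/s².

α ≈ 6.26 rad/s², counterclockwise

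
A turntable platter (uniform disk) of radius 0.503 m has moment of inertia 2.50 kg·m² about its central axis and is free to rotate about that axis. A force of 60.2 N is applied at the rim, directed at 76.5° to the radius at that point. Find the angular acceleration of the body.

α ≈ 11.8 rad/s²

Only the tangential component produces torque: τ = F R sinθ = (60.2)(0.503) sin 76.5° = 29.44 N·m.
Newton's second law for rotation, τ = Iα, gives α = τ/I = 29.44/2.500 = 11.78 rad/s².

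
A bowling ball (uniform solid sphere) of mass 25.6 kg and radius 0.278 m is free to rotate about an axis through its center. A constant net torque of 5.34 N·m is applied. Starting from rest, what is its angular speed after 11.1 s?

ω ≈ 74.9 rad/s

I = (2/5)MR² = (2/5)(25.6)(0.278)² = 0.7914 kg·m².
α = τ/I = 5.34/0.7914 = 6.748 rad/s².
ω = ω₀ + αt = 0 + (6.748)(11.1) = 74.90 rad/s.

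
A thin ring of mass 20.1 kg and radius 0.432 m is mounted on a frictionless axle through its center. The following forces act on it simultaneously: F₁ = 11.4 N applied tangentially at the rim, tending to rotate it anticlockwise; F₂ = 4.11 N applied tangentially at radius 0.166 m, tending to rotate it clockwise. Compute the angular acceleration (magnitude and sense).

I = MR² = (20.1)(0.432)² = 3.751 kg·m².
Taking anticlockwise as positive: τ₁ = +(11.4)(0.432) = +4.925 N·m; τ₂ = −(4.11)(0.166) = −0.6823 N·m.
Net torque τ = 4.243 N·m.
α = τ/I = 4.243/3.751 = 1.131 rad/s².

α ≈ 1.13 rad/s², anticlockwise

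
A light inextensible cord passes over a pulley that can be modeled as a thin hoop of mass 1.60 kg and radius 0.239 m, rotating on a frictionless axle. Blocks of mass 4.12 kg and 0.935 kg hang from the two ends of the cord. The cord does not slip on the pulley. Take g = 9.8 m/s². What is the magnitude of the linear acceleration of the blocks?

a ≈ 4.69 m/s²

I = MR² = (1.60)(0.239)² = 0.09139 kg·m².
Heavier block: m₁g − T₁ = m₁a. Lighter block: T₂ − m₂g = m₂a.
Pulley: (T₁ − T₂)R = Iα = I(a/R), so T₁ − T₂ = (I/R²)a = 1·M_p a = 1.600·a.
Adding the three: (m₁ − m₂)g = (m₁ + m₂ + 1.600)a, so a = (4.12 − 0.935)(9.8)/(4.12 + 0.935 + 1.600) = 4.690 m/s².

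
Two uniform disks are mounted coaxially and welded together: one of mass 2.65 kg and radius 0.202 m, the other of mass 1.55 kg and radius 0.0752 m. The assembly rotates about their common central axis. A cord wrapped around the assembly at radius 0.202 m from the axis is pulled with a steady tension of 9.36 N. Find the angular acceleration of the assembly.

α ≈ 32.3 rad/s²

I = ½M₁R₁² + ½M₂R₂² = ½(2.65)(0.202)² + ½(1.55)(0.0752)² = 0.05845 kg·m².
τ = F r = (9.36)(0.202) = 1.891 N·m.
α = τ/I = 1.891/0.05845 = 32.35 rad/s².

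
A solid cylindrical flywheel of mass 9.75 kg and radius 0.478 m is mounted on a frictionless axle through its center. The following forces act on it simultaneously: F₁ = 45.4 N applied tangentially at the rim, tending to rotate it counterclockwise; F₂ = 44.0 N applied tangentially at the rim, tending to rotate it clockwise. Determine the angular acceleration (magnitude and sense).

I = ½MR² = (1/2)(9.75)(0.478)² = 1.114 kg·m².
Taking counterclockwise as positive: τ₁ = +(45.4)(0.478) = +21.70 N·m; τ₂ = −(44.0)(0.478) = −21.03 N·m.
Net torque τ = 0.6692 N·m.
α = τ/I = 0.6692/1.114 = 0.6008 rad/s².

α ≈ 0.601 rad/s², counterclockwise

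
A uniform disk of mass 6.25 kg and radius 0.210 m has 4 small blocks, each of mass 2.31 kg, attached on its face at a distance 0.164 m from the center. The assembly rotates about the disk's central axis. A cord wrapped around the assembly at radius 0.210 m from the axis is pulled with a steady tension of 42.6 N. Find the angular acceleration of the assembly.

I_disk = ½MR² = ½(6.25)(0.210)² = 0.1378 kg·m².
I_blocks = 4·m·r² = 4(2.31)(0.164)² = 0.2485 kg·m².
Total I = 0.3863 kg·m².
τ = F r = (42.6)(0.210) = 8.946 N·m.
α = τ/I = 8.946/0.3863 = 23.16 rad/s².

α ≈ 23.2 rad/s²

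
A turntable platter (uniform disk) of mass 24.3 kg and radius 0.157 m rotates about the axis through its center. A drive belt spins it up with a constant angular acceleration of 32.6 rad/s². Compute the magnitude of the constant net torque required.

τ ≈ 9.76 N·m

I = ½MR² = (1/2)(24.3)(0.157)² = 0.2995 kg·m².
τ = Iα = (0.2995)(32.60) = 9.763 N·m.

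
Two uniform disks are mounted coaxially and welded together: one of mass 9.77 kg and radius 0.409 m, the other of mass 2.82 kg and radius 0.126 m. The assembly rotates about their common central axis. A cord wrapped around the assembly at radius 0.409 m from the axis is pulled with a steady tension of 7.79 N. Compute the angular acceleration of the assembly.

I = ½M₁R₁² + ½M₂R₂² = ½(9.77)(0.409)² + ½(2.82)(0.126)² = 0.8396 kg·m².
τ = F r = (7.79)(0.409) = 3.186 N·m.
α = τ/I = 3.186/0.8396 = 3.795 rad/s².

α ≈ 3.80 rad/s²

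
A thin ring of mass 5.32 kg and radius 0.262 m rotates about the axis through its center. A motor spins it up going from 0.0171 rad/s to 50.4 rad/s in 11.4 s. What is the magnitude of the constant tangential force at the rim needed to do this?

I = MR² = (5.32)(0.262)² = 0.3652 kg·m².
α = Δω/Δt = (50.4 − 0.0171)/11.4 = 4.420 rad/s².
The required torque is τ = Iα = (0.3652)(4.420) = 1.614 N·m.
A tangential force at the rim gives τ = FR, so F = τ/R = 1.614/0.262 = 6.160 N.

F ≈ 6.16 N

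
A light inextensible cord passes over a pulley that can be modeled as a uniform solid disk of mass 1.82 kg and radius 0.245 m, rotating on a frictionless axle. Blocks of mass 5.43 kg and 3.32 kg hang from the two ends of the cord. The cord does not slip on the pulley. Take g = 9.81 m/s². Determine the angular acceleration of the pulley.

I = ½MR² = (1/2)(1.82)(0.245)² = 0.05462 kg·m².
Heavier block: m₁g − T₁ = m₁a. Lighter block: T₂ − m₂g = m₂a.
Pulley: (T₁ − T₂)R = Iα = I(a/R), so T₁ − T₂ = (I/R²)a = (1/2)M_p a = 0.9100·a.
Adding the three: (m₁ − m₂)g = (m₁ + m₂ + 0.9100)a, so a = (5.43 − 3.32)(9.81)/(5.43 + 3.32 + 0.9100) = 2.143 m/s².
α = a/R = 2.143/0.245 = 8.746 rad/s².

α ≈ 8.75 rad/s²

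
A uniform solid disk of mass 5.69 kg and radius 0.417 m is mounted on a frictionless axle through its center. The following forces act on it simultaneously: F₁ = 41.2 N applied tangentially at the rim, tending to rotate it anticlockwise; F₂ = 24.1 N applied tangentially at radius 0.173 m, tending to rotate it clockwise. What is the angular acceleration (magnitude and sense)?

I = ½MR² = (1/2)(5.69)(0.417)² = 0.4947 kg·m².
Taking anticlockwise as positive: τ₁ = +(41.2)(0.417) = +17.18 N·m; τ₂ = −(24.1)(0.173) = −4.169 N·m.
Net torque τ = 13.01 N·m.
α = τ/I = 13.01/0.4947 = 26.30 rad/s².

α ≈ 26.3 rad/s², anticlockwise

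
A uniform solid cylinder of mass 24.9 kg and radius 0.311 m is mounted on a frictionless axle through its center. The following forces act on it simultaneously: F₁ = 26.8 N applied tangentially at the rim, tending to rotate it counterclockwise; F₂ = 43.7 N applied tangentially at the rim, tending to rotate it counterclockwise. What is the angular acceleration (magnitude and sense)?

α ≈ 18.2 rad/s², counterclockwise

I = ½MR² = (1/2)(24.9)(0.311)² = 1.204 kg·m².
Taking counterclockwise as positive: τ₁ = +(26.8)(0.311) = +8.335 N·m; τ₂ = +(43.7)(0.311) = +13.59 N·m.
Net torque τ = 21.93 N·m.
α = τ/I = 21.93/1.204 = 18.21 rad/s².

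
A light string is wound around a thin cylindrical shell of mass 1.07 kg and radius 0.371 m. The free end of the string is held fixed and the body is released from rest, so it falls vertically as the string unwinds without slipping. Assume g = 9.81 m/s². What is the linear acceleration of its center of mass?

Translation: Mg − T = Ma. Rotation about the center: TR = Iα with I = MR².
With a = αR: T = (I/R²)a = M a, so Mg = (1 + 1.000)Ma.
a = g/(1 + 1.000) = 9.81/2.000 = 4.905 m/s².

a ≈ 4.91 m/s²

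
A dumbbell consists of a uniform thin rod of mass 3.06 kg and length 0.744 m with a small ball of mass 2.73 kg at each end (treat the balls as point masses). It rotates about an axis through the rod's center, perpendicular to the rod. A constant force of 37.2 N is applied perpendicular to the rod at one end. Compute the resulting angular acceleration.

I_rod = (1/12)ML² = (1/12)(3.06)(0.744)² = 0.1412 kg·m².
I_balls = 2·m·(L/2)² = 2(2.73)(0.3720)² = 0.7556 kg·m².
Total I = 0.8967 kg·m².
τ = F·(L/2) = (37.2)(0.372) = 13.84 N·m.
α = τ/I = 13.84/0.8967 = 15.43 rad/s².

α ≈ 15.4 rad/s²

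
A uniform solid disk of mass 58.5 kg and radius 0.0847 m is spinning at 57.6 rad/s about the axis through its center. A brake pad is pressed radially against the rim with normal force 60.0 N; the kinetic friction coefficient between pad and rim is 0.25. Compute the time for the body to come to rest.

I = ½MR² = (1/2)(58.5)(0.0847)² = 0.2098 kg·m².
Friction force f = μN = (0.25)(60.0) = 15.00 N at the rim; torque magnitude τ = fR = 1.270 N·m, opposing ω.
|α| = τ/I = 1.270/0.2098 = 6.055 rad/s² (deceleration).
0 = ω₀ − |α|t ⇒ t = ω₀/|α| = 57.6/6.055 = 9.514 s.

t ≈ 9.51 s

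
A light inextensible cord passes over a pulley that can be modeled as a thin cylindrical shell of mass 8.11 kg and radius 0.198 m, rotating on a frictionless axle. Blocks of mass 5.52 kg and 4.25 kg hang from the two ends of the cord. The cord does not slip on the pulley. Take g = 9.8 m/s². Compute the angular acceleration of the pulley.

α ≈ 3.52 rad/s²

I = MR² = (8.11)(0.198)² = 0.3179 kg·m².
Heavier block: m₁g − T₁ = m₁a. Lighter block: T₂ − m₂g = m₂a.
Pulley: (T₁ − T₂)R = Iα = I(a/R), so T₁ − T₂ = (I/R²)a = 1·M_p a = 8.110·a.
Adding the three: (m₁ − m₂)g = (m₁ + m₂ + 8.110)a, so a = (5.52 − 4.25)(9.8)/(5.52 + 4.25 + 8.110) = 0.6961 m/s².
α = a/R = 0.6961/0.198 = 3.516 rad/s².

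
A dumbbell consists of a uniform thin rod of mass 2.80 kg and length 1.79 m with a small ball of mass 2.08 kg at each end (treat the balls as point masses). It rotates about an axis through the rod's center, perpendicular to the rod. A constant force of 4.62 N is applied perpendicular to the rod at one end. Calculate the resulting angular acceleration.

α ≈ 1.01 rad/s²

I_rod = (1/12)ML² = (1/12)(2.80)(1.79)² = 0.7476 kg·m².
I_balls = 2·m·(L/2)² = 2(2.08)(0.8950)² = 3.332 kg·m².
Total I = 4.080 kg·m².
τ = F·(L/2) = (4.62)(0.895) = 4.135 N·m.
α = τ/I = 4.135/4.080 = 1.013 rad/s².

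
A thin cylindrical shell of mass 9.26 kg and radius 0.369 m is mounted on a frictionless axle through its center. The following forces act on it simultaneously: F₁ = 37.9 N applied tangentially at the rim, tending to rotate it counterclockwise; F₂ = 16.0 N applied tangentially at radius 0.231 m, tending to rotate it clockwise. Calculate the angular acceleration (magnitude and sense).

I = MR² = (9.26)(0.369)² = 1.261 kg·m².
Taking counterclockwise as positive: τ₁ = +(37.9)(0.369) = +13.99 N·m; τ₂ = −(16.0)(0.231) = −3.696 N·m.
Net torque τ = 10.29 N·m.
α = τ/I = 10.29/1.261 = 8.160 rad/s².

α ≈ 8.16 rad/s², counterclockwise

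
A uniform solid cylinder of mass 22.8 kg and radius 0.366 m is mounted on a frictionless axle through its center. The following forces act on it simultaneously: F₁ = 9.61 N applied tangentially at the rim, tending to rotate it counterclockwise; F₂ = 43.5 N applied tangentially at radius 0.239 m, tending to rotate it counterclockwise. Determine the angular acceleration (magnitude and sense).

α ≈ 9.11 rad/s², counterclockwise

I = ½MR² = (1/2)(22.8)(0.366)² = 1.527 kg·m².
Taking counterclockwise as positive: τ₁ = +(9.61)(0.366) = +3.517 N·m; τ₂ = +(43.5)(0.239) = +10.40 N·m.
Net torque τ = 13.91 N·m.
α = τ/I = 13.91/1.527 = 9.111 rad/s².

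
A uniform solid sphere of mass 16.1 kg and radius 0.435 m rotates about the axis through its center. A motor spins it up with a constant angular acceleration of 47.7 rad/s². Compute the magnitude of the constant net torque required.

τ ≈ 58.1 N·m

I = (2/5)MR² = (2/5)(16.1)(0.435)² = 1.219 kg·m².
τ = Iα = (1.219)(47.70) = 58.13 N·m.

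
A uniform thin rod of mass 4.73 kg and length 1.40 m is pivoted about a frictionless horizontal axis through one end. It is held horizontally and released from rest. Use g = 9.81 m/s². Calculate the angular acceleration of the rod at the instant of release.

About the pivot, I = (1/3)ML² = (1/3)(4.73)(1.40)² = 3.090 kg·m².
The weight acts at the center, a distance L/2 = 0.7000 m from the pivot; τ = Mg(L/2) = 32.48 N·m.
α = τ/I = 32.48/3.090 = 10.51 rad/s².

α ≈ 10.5 rad/s²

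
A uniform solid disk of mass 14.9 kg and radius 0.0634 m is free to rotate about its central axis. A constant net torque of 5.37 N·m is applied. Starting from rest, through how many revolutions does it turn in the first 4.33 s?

≈ 268 revolutions

I = ½MR² = (1/2)(14.9)(0.0634)² = 0.02995 kg·m².
α = τ/I = 5.37/0.02995 = 179.3 rad/s².
θ = ½αt² = ½(179.3)(4.33)² = 1681 rad.
Revolutions = θ/(2π) = 267.6.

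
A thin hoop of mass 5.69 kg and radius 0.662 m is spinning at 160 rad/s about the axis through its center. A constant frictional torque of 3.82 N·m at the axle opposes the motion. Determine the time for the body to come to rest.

I = MR² = (5.69)(0.662)² = 2.494 kg·m².
The net torque has magnitude 3.82 N·m, opposing ω.
|α| = τ/I = 3.820/2.494 = 1.532 rad/s² (deceleration).
0 = ω₀ − |α|t ⇒ t = ω₀/|α| = 160/1.532 = 104.4 s.

t ≈ 104 s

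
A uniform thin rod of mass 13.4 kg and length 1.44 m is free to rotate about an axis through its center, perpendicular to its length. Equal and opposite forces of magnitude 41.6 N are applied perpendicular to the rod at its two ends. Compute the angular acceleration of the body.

α ≈ 25.9 rad/s²

I = (1/12)ML² = (1/12)(13.4)(1.44)² = 2.316 kg·m².
The couple gives τ = F·(L/2) + F·(L/2) = F L = (41.6)(1.44) = 59.90 N·m.
Newton's second law for rotation, τ = Iα, gives α = τ/I = 59.90/2.316 = 25.87 rad/s².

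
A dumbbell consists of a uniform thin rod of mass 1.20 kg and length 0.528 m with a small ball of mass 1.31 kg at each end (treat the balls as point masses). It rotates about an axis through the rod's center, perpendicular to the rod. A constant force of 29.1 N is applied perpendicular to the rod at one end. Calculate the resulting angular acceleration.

I_rod = (1/12)ML² = (1/12)(1.20)(0.528)² = 0.02788 kg·m².
I_balls = 2·m·(L/2)² = 2(1.31)(0.2640)² = 0.1826 kg·m².
Total I = 0.2105 kg·m².
τ = F·(L/2) = (29.1)(0.264) = 7.682 N·m.
α = τ/I = 7.682/0.2105 = 36.50 rad/s².

α ≈ 36.5 rad/s²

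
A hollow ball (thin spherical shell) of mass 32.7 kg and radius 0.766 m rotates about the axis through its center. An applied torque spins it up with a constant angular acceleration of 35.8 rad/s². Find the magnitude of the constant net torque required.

I = (2/3)MR² = (2/3)(32.7)(0.766)² = 12.79 kg·m².
τ = Iα = (12.79)(35.80) = 457.9 N·m.

τ ≈ 458 N·m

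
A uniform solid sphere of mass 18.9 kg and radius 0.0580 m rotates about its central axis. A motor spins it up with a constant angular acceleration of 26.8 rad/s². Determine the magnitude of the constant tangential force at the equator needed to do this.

I = (2/5)MR² = (2/5)(18.9)(0.0580)² = 0.02543 kg·m².
The required torque is τ = Iα = (0.02543)(26.80) = 0.6816 N·m.
A tangential force at the equator gives τ = FR, so F = τ/R = 0.6816/0.0580 = 11.75 N.

F ≈ 11.8 N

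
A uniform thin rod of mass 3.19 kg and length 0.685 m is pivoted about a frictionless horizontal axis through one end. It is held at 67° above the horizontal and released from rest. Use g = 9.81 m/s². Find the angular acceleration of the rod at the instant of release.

α ≈ 8.39 rad/s²

About the pivot, I = (1/3)ML² = (1/3)(3.19)(0.685)² = 0.4989 kg·m².
The weight acts at the center, a distance L/2 = 0.3425 m from the pivot; τ = Mg(L/2) cos 67° = 4.188 N·m.
α = τ/I = 4.188/0.4989 = 8.394 rad/s².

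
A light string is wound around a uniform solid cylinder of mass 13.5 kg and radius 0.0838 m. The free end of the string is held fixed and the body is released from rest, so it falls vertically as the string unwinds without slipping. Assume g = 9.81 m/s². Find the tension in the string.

Translation: Mg − T = Ma. Rotation about the center: TR = Iα with I = ½MR².
With a = αR: T = (I/R²)a = (1/2)M a, so Mg = (1 + 0.5000)Ma.
a = g/(1 + 0.5000) = 9.81/1.500 = 6.540 m/s².
T = 0.5000·M·a = (0.5000)(13.5)(6.540) = 44.15 N.

T ≈ 44.1 N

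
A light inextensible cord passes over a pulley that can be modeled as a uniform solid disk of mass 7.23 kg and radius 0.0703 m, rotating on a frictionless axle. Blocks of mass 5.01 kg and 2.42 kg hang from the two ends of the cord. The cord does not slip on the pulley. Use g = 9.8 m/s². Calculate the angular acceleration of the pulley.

α ≈ 32.7 rad/s²

I = ½MR² = (1/2)(7.23)(0.0703)² = 0.01787 kg·m².
Heavier block: m₁g − T₁ = m₁a. Lighter block: T₂ − m₂g = m₂a.
Pulley: (T₁ − T₂)R = Iα = I(a/R), so T₁ − T₂ = (I/R²)a = (1/2)M_p a = 3.615·a.
Adding the three: (m₁ − m₂)g = (m₁ + m₂ + 3.615)a, so a = (5.01 − 2.42)(9.8)/(5.01 + 2.42 + 3.615) = 2.298 m/s².
α = a/R = 2.298/0.0703 = 32.69 rad/s².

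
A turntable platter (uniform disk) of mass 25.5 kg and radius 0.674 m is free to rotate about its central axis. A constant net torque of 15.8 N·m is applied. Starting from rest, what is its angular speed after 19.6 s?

ω ≈ 53.5 rad/s

I = ½MR² = (1/2)(25.5)(0.674)² = 5.792 kg·m².
α = τ/I = 15.8/5.792 = 2.728 rad/s².
ω = ω₀ + αt = 0 + (2.728)(19.6) = 53.47 rad/s.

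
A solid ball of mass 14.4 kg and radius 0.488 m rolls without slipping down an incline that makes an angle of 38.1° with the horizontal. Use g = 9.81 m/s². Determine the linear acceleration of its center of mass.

a ≈ 4.32 m/s²

Translation along the incline: Mg sinθ − f = Ma.
Rotation about the center: fR = Iα with I = (2/5)MR². No-slip gives a = αR, so f = (I/R²)a = (2/5)M a.
Substituting: Mg sinθ = (1 + 0.4000)Ma, so a = g sinθ/(1 + 0.4000) = (9.81) sin 38.1° / 1.400 = 4.324 m/s².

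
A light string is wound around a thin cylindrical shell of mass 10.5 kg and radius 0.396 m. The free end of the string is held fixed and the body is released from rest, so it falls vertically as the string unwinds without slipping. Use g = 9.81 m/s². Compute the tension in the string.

Translation: Mg − T = Ma. Rotation about the center: TR = Iα with I = MR².
With a = αR: T = (I/R²)a = M a, so Mg = (1 + 1.000)Ma.
a = g/(1 + 1.000) = 9.81/2.000 = 4.905 m/s².
T = 1.000·M·a = (1.000)(10.5)(4.905) = 51.50 N.

T ≈ 51.5 N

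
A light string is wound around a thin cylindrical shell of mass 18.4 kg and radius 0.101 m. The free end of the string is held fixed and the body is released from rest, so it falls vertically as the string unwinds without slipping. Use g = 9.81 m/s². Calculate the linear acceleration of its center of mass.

Translation: Mg − T = Ma. Rotation about the center: TR = Iα with I = MR².
With a = αR: T = (I/R²)a = M a, so Mg = (1 + 1.000)Ma.
a = g/(1 + 1.000) = 9.81/2.000 = 4.905 m/s².

a ≈ 4.91 m/s²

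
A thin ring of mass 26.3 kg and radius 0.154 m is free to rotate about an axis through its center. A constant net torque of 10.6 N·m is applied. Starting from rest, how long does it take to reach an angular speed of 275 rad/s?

t ≈ 16.2 s

I = MR² = (26.3)(0.154)² = 0.6237 kg·m².
α = τ/I = 10.6/0.6237 = 16.99 rad/s².
ω = αt ⇒ t = ω/α = 275/16.99 = 16.18 s.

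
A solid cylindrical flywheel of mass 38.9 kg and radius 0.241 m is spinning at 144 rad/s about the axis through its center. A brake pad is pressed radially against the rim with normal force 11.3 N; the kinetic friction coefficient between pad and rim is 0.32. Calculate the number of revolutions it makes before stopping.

≈ 2140 revolutions

I = ½MR² = (1/2)(38.9)(0.241)² = 1.130 kg·m².
Friction force f = μN = (0.32)(11.3) = 3.616 N at the rim; torque magnitude τ = fR = 0.8715 N·m, opposing ω.
|α| = τ/I = 0.8715/1.130 = 0.7714 rad/s² (deceleration).
ω² = ω₀² − 2|α|θ with ω = 0 ⇒ θ = ω₀²/(2|α|) = 13440 rad = 2139 rev.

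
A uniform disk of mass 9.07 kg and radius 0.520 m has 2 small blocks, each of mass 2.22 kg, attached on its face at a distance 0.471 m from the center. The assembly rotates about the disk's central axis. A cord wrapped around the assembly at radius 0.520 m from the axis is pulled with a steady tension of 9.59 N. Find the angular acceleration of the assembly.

α ≈ 2.26 rad/s²

I_disk = ½MR² = ½(9.07)(0.520)² = 1.226 kg·m².
I_blocks = 2·m·r² = 2(2.22)(0.471)² = 0.9850 kg·m².
Total I = 2.211 kg·m².
τ = F r = (9.59)(0.520) = 4.987 N·m.
α = τ/I = 4.987/2.211 = 2.255 rad/s².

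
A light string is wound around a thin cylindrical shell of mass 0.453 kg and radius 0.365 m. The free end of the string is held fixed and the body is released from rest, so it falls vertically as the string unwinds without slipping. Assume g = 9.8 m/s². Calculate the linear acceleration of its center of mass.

Translation: Mg − T = Ma. Rotation about the center: TR = Iα with I = MR².
With a = αR: T = (I/R²)a = M a, so Mg = (1 + 1.000)Ma.
a = g/(1 + 1.000) = 9.8/2.000 = 4.900 m/s².

a ≈ 4.90 m/s²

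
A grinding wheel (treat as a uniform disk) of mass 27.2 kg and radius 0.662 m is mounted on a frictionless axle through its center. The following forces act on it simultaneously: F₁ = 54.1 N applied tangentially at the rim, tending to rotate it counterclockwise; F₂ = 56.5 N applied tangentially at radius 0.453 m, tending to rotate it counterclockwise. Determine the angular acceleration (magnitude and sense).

I = ½MR² = (1/2)(27.2)(0.662)² = 5.960 kg·m².
Taking counterclockwise as positive: τ₁ = +(54.1)(0.662) = +35.81 N·m; τ₂ = +(56.5)(0.453) = +25.59 N·m.
Net torque τ = 61.41 N·m.
α = τ/I = 61.41/5.960 = 10.30 rad/s².

α ≈ 10.3 rad/s², counterclockwise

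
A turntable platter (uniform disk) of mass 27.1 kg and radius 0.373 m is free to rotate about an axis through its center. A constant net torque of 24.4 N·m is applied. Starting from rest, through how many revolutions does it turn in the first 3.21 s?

≈ 10.6 revolutions

I = ½MR² = (1/2)(27.1)(0.373)² = 1.885 kg·m².
α = τ/I = 24.4/1.885 = 12.94 rad/s².
θ = ½αt² = ½(12.94)(3.21)² = 66.68 rad.
Revolutions = θ/(2π) = 10.61.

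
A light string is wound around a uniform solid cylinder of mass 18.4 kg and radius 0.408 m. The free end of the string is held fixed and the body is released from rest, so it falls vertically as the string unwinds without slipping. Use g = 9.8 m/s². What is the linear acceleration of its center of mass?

Translation: Mg − T = Ma. Rotation about the center: TR = Iα with I = ½MR².
With a = αR: T = (I/R²)a = (1/2)M a, so Mg = (1 + 0.5000)Ma.
a = g/(1 + 0.5000) = 9.8/1.500 = 6.533 m/s².

a ≈ 6.53 m/s²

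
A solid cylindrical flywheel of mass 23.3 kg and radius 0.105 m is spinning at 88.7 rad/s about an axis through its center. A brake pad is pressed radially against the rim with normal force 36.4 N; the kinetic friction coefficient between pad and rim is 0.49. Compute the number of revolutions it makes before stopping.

I = ½MR² = (1/2)(23.3)(0.105)² = 0.1284 kg·m².
Friction force f = μN = (0.49)(36.4) = 17.84 N at the rim; torque magnitude τ = fR = 1.873 N·m, opposing ω.
|α| = τ/I = 1.873/0.1284 = 14.58 rad/s² (deceleration).
ω² = ω₀² − 2|α|θ with ω = 0 ⇒ θ = ω₀²/(2|α|) = 269.8 rad = 42.94 rev.

≈ 42.9 revolutions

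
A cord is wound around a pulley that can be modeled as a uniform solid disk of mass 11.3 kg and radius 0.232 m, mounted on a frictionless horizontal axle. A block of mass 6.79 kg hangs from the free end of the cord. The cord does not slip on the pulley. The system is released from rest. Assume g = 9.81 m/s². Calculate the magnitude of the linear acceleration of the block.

I = ½MR² = (1/2)(11.3)(0.232)² = 0.3041 kg·m².
Block: mg − T = ma. Pulley: TR = Iα. No-slip: a = αR, so T = (I/R²)a = 5.650·a.
Then mg = (m + 5.650)a, so a = (6.79)(9.81)/(6.79 + 5.650) = 5.354 m/s².

a ≈ 5.35 m/s²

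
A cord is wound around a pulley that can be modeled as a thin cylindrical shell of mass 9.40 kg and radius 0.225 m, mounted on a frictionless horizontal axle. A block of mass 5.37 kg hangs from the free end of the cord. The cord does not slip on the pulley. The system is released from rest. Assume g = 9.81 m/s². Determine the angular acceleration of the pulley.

I = MR² = (9.40)(0.225)² = 0.4759 kg·m².
Block: mg − T = ma. Pulley: TR = Iα. No-slip: a = αR, so T = (I/R²)a = 9.400·a.
Then mg = (m + 9.400)a, so a = (5.37)(9.81)/(5.37 + 9.400) = 3.567 m/s².
α = a/R = 3.567/0.225 = 15.85 rad/s².

α ≈ 15.9 rad/s²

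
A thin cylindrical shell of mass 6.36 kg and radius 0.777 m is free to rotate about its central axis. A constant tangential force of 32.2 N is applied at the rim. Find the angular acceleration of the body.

I = MR² = (6.36)(0.777)² = 3.840 kg·m².
τ = F R = (32.2)(0.777) = 25.02 N·m.
Newton's second law for rotation, τ = Iα, gives α = τ/I = 25.02/3.840 = 6.516 rad/s².

α ≈ 6.52 rad/s²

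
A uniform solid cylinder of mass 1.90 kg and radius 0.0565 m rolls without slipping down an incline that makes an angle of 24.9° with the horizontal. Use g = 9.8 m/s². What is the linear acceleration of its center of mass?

Translation along the incline: Mg sinθ − f = Ma.
Rotation about the center: fR = Iα with I = ½MR². No-slip gives a = αR, so f = (I/R²)a = (1/2)M a.
Substituting: Mg sinθ = (1 + 0.5000)Ma, so a = g sinθ/(1 + 0.5000) = (9.8) sin 24.9° / 1.500 = 2.751 m/s².

a ≈ 2.75 m/s²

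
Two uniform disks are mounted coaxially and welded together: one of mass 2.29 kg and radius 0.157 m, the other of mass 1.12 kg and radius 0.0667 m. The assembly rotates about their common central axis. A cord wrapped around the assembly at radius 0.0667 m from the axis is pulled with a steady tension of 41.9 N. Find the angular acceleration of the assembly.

I = ½M₁R₁² + ½M₂R₂² = ½(2.29)(0.157)² + ½(1.12)(0.0667)² = 0.03071 kg·m².
τ = F r = (41.9)(0.0667) = 2.795 N·m.
α = τ/I = 2.795/0.03071 = 90.99 rad/s².

α ≈ 91.0 rad/s²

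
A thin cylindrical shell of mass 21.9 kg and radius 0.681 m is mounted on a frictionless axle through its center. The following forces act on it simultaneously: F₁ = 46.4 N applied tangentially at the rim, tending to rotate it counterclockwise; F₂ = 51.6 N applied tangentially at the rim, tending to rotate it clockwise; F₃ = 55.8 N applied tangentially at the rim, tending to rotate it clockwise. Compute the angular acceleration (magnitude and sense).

I = MR² = (21.9)(0.681)² = 10.16 kg·m².
Taking counterclockwise as positive: τ₁ = +(46.4)(0.681) = +31.60 N·m; τ₂ = −(51.6)(0.681) = −35.14 N·m; τ₃ = −(55.8)(0.681) = −38.00 N·m.
Net torque τ = -41.54 N·m.
α = τ/I = -41.54/10.16 = -4.090 rad/s².

α ≈ 4.09 rad/s², clockwise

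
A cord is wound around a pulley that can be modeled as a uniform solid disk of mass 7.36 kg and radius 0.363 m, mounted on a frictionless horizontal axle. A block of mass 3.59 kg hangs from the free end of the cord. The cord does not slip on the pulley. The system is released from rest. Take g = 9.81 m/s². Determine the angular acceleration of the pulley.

I = ½MR² = (1/2)(7.36)(0.363)² = 0.4849 kg·m².
Block: mg − T = ma. Pulley: TR = Iα. No-slip: a = αR, so T = (I/R²)a = 3.680·a.
Then mg = (m + 3.680)a, so a = (3.59)(9.81)/(3.59 + 3.680) = 4.844 m/s².
α = a/R = 4.844/0.363 = 13.35 rad/s².

α ≈ 13.3 rad/s²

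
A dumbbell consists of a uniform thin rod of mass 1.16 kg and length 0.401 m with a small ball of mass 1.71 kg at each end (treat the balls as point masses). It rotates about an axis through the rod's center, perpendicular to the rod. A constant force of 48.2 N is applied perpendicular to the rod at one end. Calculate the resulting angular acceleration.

I_rod = (1/12)ML² = (1/12)(1.16)(0.401)² = 0.01554 kg·m².
I_balls = 2·m·(L/2)² = 2(1.71)(0.2005)² = 0.1375 kg·m².
Total I = 0.1530 kg·m².
τ = F·(L/2) = (48.2)(0.201) = 9.664 N·m.
α = τ/I = 9.664/0.1530 = 63.15 rad/s².

α ≈ 63.2 rad/s²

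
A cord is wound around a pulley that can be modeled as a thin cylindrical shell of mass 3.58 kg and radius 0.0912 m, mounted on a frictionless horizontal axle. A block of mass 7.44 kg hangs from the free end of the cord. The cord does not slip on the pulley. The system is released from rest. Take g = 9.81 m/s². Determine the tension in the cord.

I = MR² = (3.58)(0.0912)² = 0.02978 kg·m².
Block: mg − T = ma. Pulley: TR = Iα. No-slip: a = αR, so T = (I/R²)a = 3.580·a.
Then mg = (m + 3.580)a, so a = (7.44)(9.81)/(7.44 + 3.580) = 6.623 m/s².
T = 3.580·a = 23.71 N.

T ≈ 23.7 N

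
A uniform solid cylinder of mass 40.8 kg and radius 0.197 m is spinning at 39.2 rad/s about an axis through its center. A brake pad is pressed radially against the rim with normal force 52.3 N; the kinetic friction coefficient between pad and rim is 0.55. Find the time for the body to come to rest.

I = ½MR² = (1/2)(40.8)(0.197)² = 0.7917 kg·m².
Friction force f = μN = (0.55)(52.3) = 28.77 N at the rim; torque magnitude τ = fR = 5.667 N·m, opposing ω.
|α| = τ/I = 5.667/0.7917 = 7.158 rad/s² (deceleration).
0 = ω₀ − |α|t ⇒ t = ω₀/|α| = 39.2/7.158 = 5.477 s.

t ≈ 5.48 s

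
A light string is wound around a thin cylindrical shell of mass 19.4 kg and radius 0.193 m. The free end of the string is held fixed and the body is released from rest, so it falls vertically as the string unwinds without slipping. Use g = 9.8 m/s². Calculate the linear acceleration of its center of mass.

Translation: Mg − T = Ma. Rotation about the center: TR = Iα with I = MR².
With a = αR: T = (I/R²)a = M a, so Mg = (1 + 1.000)Ma.
a = g/(1 + 1.000) = 9.8/2.000 = 4.900 m/s².

a ≈ 4.90 m/s²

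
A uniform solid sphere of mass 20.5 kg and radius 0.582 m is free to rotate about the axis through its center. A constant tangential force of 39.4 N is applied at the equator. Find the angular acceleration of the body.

α ≈ 8.26 rad/s²

I = (2/5)MR² = (2/5)(20.5)(0.582)² = 2.778 kg·m².
τ = F R = (39.4)(0.582) = 22.93 N·m.
Newton's second law for rotation, τ = Iα, gives α = τ/I = 22.93/2.778 = 8.256 rad/s².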